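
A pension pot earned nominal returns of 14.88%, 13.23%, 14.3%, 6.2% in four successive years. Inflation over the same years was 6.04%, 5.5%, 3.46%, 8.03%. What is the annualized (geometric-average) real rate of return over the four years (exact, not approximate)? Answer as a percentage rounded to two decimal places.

6.01%

Compound the nominal returns: 1.1488 × 1.1323 × 1.1430 × 1.0620 = 1.57898019.
Compound inflation: 1.0604 × 1.0550 × 1.0346 × 1.0803 = 1.25037139.
Deflate: 1.57898019 / 1.25037139 = 1.26280895.
Annualized real rate = 1.26280895^(1/4) − 1 = 6.0070% → 6.01%.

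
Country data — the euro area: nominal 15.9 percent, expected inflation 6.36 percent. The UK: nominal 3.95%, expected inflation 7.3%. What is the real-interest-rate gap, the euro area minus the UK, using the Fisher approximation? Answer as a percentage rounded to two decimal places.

12.89%

The euro area: 15.9% − 6.36% = 9.540%
The UK: 3.95% − 7.3% = -3.350%
Differential = 12.890% → 12.89%.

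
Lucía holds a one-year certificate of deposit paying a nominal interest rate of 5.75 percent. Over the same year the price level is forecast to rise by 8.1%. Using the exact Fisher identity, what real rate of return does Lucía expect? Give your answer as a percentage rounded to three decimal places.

By the Fisher identity, 1 + r = (1 + i)/(1 + π).
1 + r = 1.05750 / 1.08100 = 0.978261
r = 0.978261 − 1 = -2.1739%, i.e. -2.174%.

-2.174%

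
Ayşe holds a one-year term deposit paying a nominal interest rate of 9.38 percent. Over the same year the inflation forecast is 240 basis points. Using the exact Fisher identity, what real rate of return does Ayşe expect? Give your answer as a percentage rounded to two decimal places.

6.82%

By the Fisher identity, 1 + r = (1 + i)/(1 + π).
1 + r = 1.09380 / 1.02400 = 1.068164
r = 1.068164 − 1 = 6.8164%, i.e. 6.82%.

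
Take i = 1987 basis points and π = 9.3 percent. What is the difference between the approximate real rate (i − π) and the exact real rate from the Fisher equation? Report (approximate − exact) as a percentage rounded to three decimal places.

0.899%

Approximate: r ≈ 19.870% − 9.300% = 10.5700%
Exact: (1 + 0.1987)/(1 + 0.0930) − 1 = 9.6706%
Error = 10.5700% − 9.6706% = 0.8994% → 0.899%.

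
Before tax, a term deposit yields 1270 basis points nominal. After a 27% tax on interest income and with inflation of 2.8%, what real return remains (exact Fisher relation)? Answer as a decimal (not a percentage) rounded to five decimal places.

0.06295

After-tax nominal return = 12.7% × (1 − 0.27) = 9.2710%.
1 + r = 1.09271 / 1.02800 = 1.062947
After-tax real rate = 1.062947 − 1 → 0.06295.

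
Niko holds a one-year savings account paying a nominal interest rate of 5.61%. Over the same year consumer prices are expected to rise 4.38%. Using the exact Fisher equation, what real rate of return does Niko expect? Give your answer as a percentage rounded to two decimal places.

1 + r = 1.05610 / 1.04380 = 1.011784
r = 1.011784 − 1 = 1.1784%, i.e. 1.18%.

1.18%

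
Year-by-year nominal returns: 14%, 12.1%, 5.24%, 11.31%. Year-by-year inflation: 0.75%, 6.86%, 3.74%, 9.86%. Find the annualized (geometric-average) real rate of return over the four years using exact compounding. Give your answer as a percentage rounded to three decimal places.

5.098%

Compound the nominal returns: 1.1400 × 1.1210 × 1.0524 × 1.1131 = 1.49701270.
Compound inflation: 1.0075 × 1.0686 × 1.0374 × 1.0986 = 1.22700424.
Deflate: 1.49701270 / 1.22700424 = 1.22005504.
Annualized real rate = 1.22005504^(1/4) − 1 = 5.0981% → 5.098%.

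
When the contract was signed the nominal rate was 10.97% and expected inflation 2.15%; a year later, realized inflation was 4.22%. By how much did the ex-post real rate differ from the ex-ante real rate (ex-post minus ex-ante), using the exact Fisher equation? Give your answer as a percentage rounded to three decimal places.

Ex-ante: (1 + 0.1097)/(1 + 0.0215) − 1 = 8.6344%
Ex-post: (1 + 0.1097)/(1 + 0.0422) − 1 = 6.4767%
Difference (ex-post − ex-ante) = -2.1577% → -2.158%.

-2.158%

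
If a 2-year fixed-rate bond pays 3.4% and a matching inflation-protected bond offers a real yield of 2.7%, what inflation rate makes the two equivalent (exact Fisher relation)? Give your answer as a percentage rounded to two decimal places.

0.68%

(1 + π) = (1 + i)/(1 + r) = 1.03400 / 1.02700 = 1.006816
Break-even inflation = 1.006816 − 1 → 0.68%.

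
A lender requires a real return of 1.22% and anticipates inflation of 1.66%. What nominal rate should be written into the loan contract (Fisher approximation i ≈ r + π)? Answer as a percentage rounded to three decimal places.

2.880%

i ≈ r + π = 1.22% + 1.66% = 2.880%.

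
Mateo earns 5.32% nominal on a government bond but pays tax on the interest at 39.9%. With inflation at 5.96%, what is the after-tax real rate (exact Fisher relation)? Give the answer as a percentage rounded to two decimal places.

After-tax nominal return = 5.32% × (1 − 0.399) = 3.19732%.
1 + r = 1.0319732 / 1.05960 = 0.973927
After-tax real rate = 0.973927 − 1 → -2.61%.

-2.61%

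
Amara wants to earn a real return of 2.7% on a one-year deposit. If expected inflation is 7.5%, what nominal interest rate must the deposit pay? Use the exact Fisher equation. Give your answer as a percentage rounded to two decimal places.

(1 + i) = (1 + r)(1 + π) = 1.02700 × 1.07500 = 1.104025
i = 1.104025 − 1, so the required nominal rate is 10.40%.

10.40%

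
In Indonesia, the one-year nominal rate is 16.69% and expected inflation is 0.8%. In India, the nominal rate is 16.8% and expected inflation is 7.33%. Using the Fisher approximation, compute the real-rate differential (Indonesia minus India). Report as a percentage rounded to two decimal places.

6.42%

Indonesia: 16.69% − 0.8% = 15.890%
India: 16.8% − 7.33% = 9.470%
Differential = 6.420% → 6.42%.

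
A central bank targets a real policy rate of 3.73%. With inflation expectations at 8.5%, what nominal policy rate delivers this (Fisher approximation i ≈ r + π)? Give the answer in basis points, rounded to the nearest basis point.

i ≈ r + π = 3.73% + 8.5% = 1223 basis points.

1223 basis points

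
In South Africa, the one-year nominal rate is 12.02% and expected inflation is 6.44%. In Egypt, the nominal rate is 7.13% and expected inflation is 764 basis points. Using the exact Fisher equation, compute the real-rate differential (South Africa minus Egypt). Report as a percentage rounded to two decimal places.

5.72%

South Africa: (1 + 0.1202)/(1 + 0.0644) − 1 = 5.2424%
Egypt: (1 + 0.0713)/(1 + 0.0764) − 1 = -0.4738%
Differential = 5.2424% − (-0.4738%) = 5.7162% → 5.72%.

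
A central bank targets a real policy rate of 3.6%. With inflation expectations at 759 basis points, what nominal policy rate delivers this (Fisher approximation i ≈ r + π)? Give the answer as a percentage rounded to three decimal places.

11.190%

i ≈ r + π = 3.6% + 7.59% = 11.190%.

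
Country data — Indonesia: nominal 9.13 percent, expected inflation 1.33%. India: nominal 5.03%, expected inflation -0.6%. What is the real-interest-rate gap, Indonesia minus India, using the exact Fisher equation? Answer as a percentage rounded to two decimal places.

2.03%

Indonesia: (1 + 0.0913)/(1 + 0.0133) − 1 = 7.6976%
India: (1 + 0.0503)/(1 − 0.0060) − 1 = 5.6640%
Differential = 7.6976% − 5.6640% = 2.0336% → 2.03%.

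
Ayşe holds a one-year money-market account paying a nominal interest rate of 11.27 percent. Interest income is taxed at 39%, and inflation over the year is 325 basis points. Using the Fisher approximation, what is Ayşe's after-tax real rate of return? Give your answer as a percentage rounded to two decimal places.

After-tax nominal return = 11.27% × (1 − 0.39) = 6.8747%.
r ≈ 6.8747% − 3.25% → 3.62%.

3.62%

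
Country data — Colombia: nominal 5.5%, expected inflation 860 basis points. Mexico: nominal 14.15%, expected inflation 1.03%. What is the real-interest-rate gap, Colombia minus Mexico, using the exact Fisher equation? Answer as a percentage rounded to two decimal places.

Colombia: (1 + 0.0550)/(1 + 0.0860) − 1 = -2.8545%
Mexico: (1 + 0.1415)/(1 + 0.0103) − 1 = 12.9862%
Differential = -2.8545% − 12.9862% = -15.8408% → -15.84%.

-15.84%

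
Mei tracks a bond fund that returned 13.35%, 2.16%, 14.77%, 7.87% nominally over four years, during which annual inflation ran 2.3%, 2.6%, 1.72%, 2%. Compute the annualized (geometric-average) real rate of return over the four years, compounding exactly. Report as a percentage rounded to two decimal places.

Nominal growth factor = 1.1335 × 1.0216 × 1.1477 × 1.0787 = 1.433611477
Price-level growth factor = 1.0230 × 1.0260 × 1.0172 × 1.0200 = 1.089004107
Real growth factor = 1.433611477 / 1.089004107 = 1.316442672
Annualized real rate = 1.316442672^(1/4) − 1 = 7.11505% → 7.12%.

7.12%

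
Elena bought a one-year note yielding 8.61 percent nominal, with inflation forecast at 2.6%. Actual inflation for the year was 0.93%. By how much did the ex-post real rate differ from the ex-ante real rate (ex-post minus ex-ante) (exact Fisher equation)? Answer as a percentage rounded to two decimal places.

1.75%

Ex-ante: (1 + 0.0861)/(1 + 0.0260) − 1 = 5.8577%
Ex-post: (1 + 0.0861)/(1 + 0.0093) − 1 = 7.6092%
Difference (ex-post − ex-ante) = 1.7515% → 1.75%.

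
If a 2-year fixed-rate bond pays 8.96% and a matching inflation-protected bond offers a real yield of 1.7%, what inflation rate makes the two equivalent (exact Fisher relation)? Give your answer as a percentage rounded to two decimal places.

(1 + π) = (1 + i)/(1 + r) = 1.08960 / 1.01700 = 1.071386
Break-even inflation = 1.071386 − 1 → 7.14%.

7.14%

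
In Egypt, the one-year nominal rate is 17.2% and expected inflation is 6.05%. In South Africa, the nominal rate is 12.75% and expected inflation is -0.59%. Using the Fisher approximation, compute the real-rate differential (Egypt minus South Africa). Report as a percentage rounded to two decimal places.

-2.19%

Egypt: 17.2% − 6.05% = 11.150%
South Africa: 12.75% − (-0.59%) = 13.340%
Differential = -2.190% → -2.19%.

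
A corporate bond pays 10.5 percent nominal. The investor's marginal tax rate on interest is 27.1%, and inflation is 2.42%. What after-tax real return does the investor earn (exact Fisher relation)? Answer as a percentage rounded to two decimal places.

5.11%

After-tax nominal return = 10.5% × (1 − 0.271) = 7.6545%.
1 + r = 1.076545 / 1.02420 = 1.051108
After-tax real rate = 1.051108 − 1 → 5.11%.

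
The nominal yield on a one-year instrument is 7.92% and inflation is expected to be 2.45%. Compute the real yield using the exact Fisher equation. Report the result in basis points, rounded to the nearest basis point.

534 basis points

1 + r = 1.07920 / 1.02450 = 1.053392
r = 1.053392 − 1 = 5.3392%, i.e. 534 basis points.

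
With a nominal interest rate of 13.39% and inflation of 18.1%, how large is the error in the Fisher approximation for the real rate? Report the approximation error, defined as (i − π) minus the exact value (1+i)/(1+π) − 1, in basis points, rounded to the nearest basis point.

-72 basis points

Approximate: r ≈ 13.390% − 18.100% = -4.7100%
Exact: (1 + 0.1339)/(1 + 0.1810) − 1 = -3.9881%
Error = -4.7100% − (-3.9881%) = -0.7219% → -72 basis points.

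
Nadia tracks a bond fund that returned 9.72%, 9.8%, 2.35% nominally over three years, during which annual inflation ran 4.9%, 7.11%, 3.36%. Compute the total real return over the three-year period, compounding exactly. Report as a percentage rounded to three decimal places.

Compound the nominal returns: 1.0972 × 1.0980 × 1.0235 = 1.233037.
Compound inflation: 1.0490 × 1.0711 × 1.0336 = 1.161336.
Deflate: 1.233037 / 1.161336 = 1.061740.
Total real return = 1.061740 − 1 → 6.174%.

6.174%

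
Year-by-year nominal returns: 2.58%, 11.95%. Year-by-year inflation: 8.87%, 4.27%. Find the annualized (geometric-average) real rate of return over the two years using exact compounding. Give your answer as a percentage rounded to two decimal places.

Nominal growth factor = 1.0258 × 1.1195 = 1.14838310
Price-level growth factor = 1.0887 × 1.0427 = 1.13518749
Real growth factor = 1.14838310 / 1.13518749 = 1.01162417
Annualized real rate = 1.01162417^(1/2) − 1 = 0.5795% → 0.58%.

0.58%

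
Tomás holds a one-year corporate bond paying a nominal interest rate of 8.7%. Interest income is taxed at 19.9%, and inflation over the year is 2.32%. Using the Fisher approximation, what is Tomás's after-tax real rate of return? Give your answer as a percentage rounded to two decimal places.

4.65%

After-tax nominal return = 8.7% × (1 − 0.199) = 6.9687%.
r ≈ 6.9687% − 2.32% → 4.65%.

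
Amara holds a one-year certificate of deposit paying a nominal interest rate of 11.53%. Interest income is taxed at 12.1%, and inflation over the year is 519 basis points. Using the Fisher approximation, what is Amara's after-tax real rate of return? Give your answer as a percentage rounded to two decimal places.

After-tax nominal return = 11.53% × (1 − 0.121) = 10.13487%.
r ≈ 10.13487% − 5.19% → 4.94%.

4.94%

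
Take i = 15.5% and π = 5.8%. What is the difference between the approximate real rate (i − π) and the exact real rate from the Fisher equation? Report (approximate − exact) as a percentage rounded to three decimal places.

Approximate: r ≈ 15.500% − 5.800% = 9.7000%
Exact: (1 + 0.1550)/(1 + 0.0580) − 1 = 9.1682%
Error = 9.7000% − 9.1682% = 0.5318% → 0.532%.

0.532%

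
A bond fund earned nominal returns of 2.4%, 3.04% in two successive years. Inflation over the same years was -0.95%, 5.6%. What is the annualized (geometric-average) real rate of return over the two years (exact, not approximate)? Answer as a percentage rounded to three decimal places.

Compound the nominal returns: 1.0240 × 1.0304 = 1.05512960.
Compound inflation: 0.9905 × 1.0560 = 1.04596800.
Deflate: 1.05512960 / 1.04596800 = 1.00875897.
Annualized real rate = 1.00875897^(1/2) − 1 = 0.4370% → 0.437%.

0.437%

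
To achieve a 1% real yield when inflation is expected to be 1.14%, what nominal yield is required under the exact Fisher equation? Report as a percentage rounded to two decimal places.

(1 + i) = (1 + r)(1 + π) = 1.01000 × 1.01140 = 1.021514
i = 1.021514 − 1, so the required nominal rate is 2.15%.

2.15%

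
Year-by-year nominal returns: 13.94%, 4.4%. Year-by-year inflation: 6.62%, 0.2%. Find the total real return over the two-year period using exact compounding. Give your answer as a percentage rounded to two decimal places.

11.34%

Compound the nominal returns: 1.1394 × 1.0440 = 1.189534.
Compound inflation: 1.0662 × 1.0020 = 1.068332.
Deflate: 1.189534 / 1.068332 = 1.113449.
Total real return = 1.113449 − 1 → 11.34%.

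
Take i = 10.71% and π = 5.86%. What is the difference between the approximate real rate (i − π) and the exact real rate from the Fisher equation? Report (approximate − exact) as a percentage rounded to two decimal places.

Approximate: r ≈ 10.710% − 5.860% = 4.8500%
Exact: (1 + 0.1071)/(1 + 0.0586) − 1 = 4.5815%
Error = 4.8500% − 4.5815% = 0.2685% → 0.27%.

0.27%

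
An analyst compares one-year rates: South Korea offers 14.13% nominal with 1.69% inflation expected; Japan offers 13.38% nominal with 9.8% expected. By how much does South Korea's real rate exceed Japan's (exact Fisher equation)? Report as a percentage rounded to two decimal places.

South Korea: (1 + 0.1413)/(1 + 0.0169) − 1 = 12.2333%
Japan: (1 + 0.1338)/(1 + 0.0980) − 1 = 3.2605%
Differential = 12.2333% − 3.2605% = 8.9728% → 8.97%.

8.97%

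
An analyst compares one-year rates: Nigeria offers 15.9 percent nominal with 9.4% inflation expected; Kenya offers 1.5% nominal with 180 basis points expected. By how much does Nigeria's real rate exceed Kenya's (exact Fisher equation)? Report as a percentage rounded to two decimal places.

6.24%

Nigeria: (1 + 0.1590)/(1 + 0.0940) − 1 = 5.9415%
Kenya: (1 + 0.0150)/(1 + 0.0180) − 1 = -0.2947%
Differential = 5.9415% − (-0.2947%) = 6.2362% → 6.24%.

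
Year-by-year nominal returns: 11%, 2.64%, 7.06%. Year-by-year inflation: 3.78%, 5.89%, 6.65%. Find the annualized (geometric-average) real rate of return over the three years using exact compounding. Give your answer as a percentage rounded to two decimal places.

Compound the nominal returns: 1.1100 × 1.0264 × 1.0706 = 1.21973886.
Compound inflation: 1.0378 × 1.0589 × 1.0665 = 1.17200503.
Deflate: 1.21973886 / 1.17200503 = 1.04072835.
Annualized real rate = 1.04072835^(1/3) − 1 = 1.3396% → 1.34%.

1.34%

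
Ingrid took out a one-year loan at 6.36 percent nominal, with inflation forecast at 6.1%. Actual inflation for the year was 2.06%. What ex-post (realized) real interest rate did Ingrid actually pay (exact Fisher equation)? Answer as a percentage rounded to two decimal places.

Ex-post: (1 + 0.0636)/(1 + 0.0206) − 1 = 4.2132%
So the realized real rate is 4.21%.

4.21%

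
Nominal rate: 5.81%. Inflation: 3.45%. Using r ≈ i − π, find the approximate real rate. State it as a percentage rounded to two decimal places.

r ≈ i − π = 5.81% − 3.45% = 2.36%.

2.36%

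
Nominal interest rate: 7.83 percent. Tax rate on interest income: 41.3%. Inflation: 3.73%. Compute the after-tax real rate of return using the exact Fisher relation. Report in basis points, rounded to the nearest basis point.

84 basis points

After-tax nominal return = 7.83% × (1 − 0.413) = 4.59621%.
1 + r = 1.0459621 / 1.03730 = 1.008351
After-tax real rate = 1.008351 − 1 → 84 basis points.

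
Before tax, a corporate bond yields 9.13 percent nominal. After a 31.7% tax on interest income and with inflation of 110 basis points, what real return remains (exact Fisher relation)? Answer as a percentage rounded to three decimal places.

5.080%

After-tax nominal return = 9.13% × (1 − 0.317) = 6.23579%.
1 + r = 1.0623579 / 1.01100 = 1.050799
After-tax real rate = 1.050799 − 1 → 5.080%.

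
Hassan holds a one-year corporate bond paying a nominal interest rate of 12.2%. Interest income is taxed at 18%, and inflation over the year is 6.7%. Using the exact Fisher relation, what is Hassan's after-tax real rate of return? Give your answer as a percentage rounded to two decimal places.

3.10%

After-tax nominal return = 12.2% × (1 − 0.18) = 10.0040%.
1 + r = 1.10004 / 1.06700 = 1.030965
After-tax real rate = 1.030965 − 1 → 3.10%.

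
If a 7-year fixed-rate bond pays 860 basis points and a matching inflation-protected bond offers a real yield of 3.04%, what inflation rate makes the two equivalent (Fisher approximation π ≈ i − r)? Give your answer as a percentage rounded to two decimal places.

π ≈ i − r = 8.6% − 3.04% → 5.56%.

5.56%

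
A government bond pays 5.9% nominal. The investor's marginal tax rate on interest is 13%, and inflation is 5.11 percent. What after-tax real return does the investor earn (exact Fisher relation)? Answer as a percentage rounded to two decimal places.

After-tax nominal return = 5.9% × (1 − 0.13) = 5.1330%.
1 + r = 1.05133 / 1.05110 = 1.000219
After-tax real rate = 1.000219 − 1 → 0.02%.

0.02%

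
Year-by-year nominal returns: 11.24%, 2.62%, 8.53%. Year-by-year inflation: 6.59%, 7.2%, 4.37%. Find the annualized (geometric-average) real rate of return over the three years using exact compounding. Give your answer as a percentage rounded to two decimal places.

Nominal growth factor = 1.1124 × 1.0262 × 1.0853 = 1.23891866
Price-level growth factor = 1.0659 × 1.0720 × 1.0437 = 1.19257838
Real growth factor = 1.23891866 / 1.19257838 = 1.03885722
Annualized real rate = 1.03885722^(1/3) − 1 = 1.2788% → 1.28%.

1.28%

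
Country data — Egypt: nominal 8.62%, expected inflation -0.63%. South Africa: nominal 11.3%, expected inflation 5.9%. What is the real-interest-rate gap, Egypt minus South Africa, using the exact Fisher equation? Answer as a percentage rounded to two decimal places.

4.21%

Egypt: (1 + 0.0862)/(1 − 0.0063) − 1 = 9.3086%
South Africa: (1 + 0.1130)/(1 + 0.0590) − 1 = 5.0992%
Differential = 9.3086% − 5.0992% = 4.2095% → 4.21%.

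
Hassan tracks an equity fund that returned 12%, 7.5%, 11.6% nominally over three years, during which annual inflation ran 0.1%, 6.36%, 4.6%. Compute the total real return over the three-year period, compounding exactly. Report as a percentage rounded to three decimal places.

20.655%

Nominal growth factor = 1.1200 × 1.0750 × 1.1160 = 1.343664
Price-level growth factor = 1.0010 × 1.0636 × 1.0460 = 1.113638
Real growth factor = 1.343664 / 1.113638 = 1.206554
Total real return = 1.206554 − 1 → 20.655%.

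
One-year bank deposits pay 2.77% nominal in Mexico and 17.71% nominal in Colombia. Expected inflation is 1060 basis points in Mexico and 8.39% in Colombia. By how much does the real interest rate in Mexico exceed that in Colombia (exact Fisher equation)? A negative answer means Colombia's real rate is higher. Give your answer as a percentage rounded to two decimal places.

-15.68%

Mexico: (1 + 0.0277)/(1 + 0.1060) − 1 = -7.0796%
Colombia: (1 + 0.1771)/(1 + 0.0839) − 1 = 8.5986%
Differential = -7.0796% − 8.5986% = -15.6781% → -15.68%.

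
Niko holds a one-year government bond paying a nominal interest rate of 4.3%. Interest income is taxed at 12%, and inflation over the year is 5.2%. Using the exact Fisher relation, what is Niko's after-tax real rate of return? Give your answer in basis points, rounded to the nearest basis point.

After-tax nominal return = 4.3% × (1 − 0.12) = 3.7840%.
1 + r = 1.03784 / 1.05200 = 0.986540
After-tax real rate = 0.986540 − 1 → -135 basis points.

-135 basis points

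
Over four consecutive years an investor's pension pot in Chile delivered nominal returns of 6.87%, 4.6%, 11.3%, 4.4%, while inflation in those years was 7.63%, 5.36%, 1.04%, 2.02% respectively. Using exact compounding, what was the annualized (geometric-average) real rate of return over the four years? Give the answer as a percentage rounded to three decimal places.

2.671%

Compound the nominal returns: 1.0687 × 1.0460 × 1.1130 × 1.0440 = 1.29892225.
Compound inflation: 1.0763 × 1.0536 × 1.0104 × 1.0202 = 1.16892799.
Deflate: 1.29892225 / 1.16892799 = 1.11120810.
Annualized real rate = 1.11120810^(1/4) − 1 = 2.6712% → 2.671%.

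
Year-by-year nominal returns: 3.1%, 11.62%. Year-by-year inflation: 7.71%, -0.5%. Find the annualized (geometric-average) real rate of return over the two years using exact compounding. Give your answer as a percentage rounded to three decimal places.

3.624%

Compound the nominal returns: 1.0310 × 1.1162 = 1.15080220.
Compound inflation: 1.0771 × 0.9950 = 1.07171450.
Deflate: 1.15080220 / 1.07171450 = 1.07379549.
Annualized real rate = 1.07379549^(1/2) − 1 = 3.6241% → 3.624%.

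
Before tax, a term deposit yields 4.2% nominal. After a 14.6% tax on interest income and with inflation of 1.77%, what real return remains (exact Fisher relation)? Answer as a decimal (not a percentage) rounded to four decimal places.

0.0179

After-tax nominal return = 4.2% × (1 − 0.146) = 3.5868%.
1 + r = 1.035868 / 1.01770 = 1.017852
After-tax real rate = 1.017852 − 1 → 0.0179.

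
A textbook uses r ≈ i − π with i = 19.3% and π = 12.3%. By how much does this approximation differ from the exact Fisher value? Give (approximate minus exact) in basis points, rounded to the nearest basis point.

77 basis points

Approximate: r ≈ 19.300% − 12.300% = 7.0000%
Exact: (1 + 0.1930)/(1 + 0.1230) − 1 = 6.2333%
Error = 7.0000% − 6.2333% = 0.7667% → 77 basis points.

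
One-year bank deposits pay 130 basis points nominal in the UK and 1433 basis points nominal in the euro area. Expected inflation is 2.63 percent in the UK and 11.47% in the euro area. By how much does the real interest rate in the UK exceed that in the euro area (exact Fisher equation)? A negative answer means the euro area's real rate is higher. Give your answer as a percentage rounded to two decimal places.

-3.86%

The UK: (1 + 0.0130)/(1 + 0.0263) − 1 = -1.2959%
The euro area: (1 + 0.1433)/(1 + 0.1147) − 1 = 2.5657%
Differential = -1.2959% − 2.5657% = -3.8616% → -3.86%.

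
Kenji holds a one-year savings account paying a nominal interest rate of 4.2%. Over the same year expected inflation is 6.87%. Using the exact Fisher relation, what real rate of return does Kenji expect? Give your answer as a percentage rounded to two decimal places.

-2.50%

By the Fisher relation, 1 + r = (1 + i)/(1 + π).
1 + r = 1.04200 / 1.06870 = 0.975016
r = 0.975016 − 1 = -2.4984%, i.e. -2.50%.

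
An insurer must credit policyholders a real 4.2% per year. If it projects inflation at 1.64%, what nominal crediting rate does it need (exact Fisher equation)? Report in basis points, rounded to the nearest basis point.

591 basis points

(1 + i) = (1 + r)(1 + π) = 1.04200 × 1.01640 = 1.0590888
i = 1.0590888 − 1, so the required nominal rate is 591 basis points.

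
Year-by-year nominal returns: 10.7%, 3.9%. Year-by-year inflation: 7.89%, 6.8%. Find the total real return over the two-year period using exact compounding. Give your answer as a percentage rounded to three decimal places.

Compound the nominal returns: 1.1070 × 1.0390 = 1.150173.
Compound inflation: 1.0789 × 1.0680 = 1.152265.
Deflate: 1.150173 / 1.152265 = 0.998184.
Total real return = 0.998184 − 1 → -0.182%.

-0.182%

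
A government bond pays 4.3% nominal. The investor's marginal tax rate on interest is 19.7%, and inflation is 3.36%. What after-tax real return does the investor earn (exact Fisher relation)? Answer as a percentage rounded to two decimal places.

After-tax nominal return = 4.3% × (1 − 0.197) = 3.4529%.
1 + r = 1.034529 / 1.03360 = 1.000899
After-tax real rate = 1.000899 − 1 → 0.09%.

0.09%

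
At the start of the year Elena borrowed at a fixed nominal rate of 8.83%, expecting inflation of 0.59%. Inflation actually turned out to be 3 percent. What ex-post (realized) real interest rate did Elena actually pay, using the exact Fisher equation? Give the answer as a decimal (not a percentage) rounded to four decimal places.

Ex-post: (1 + 0.0883)/(1 + 0.0300) − 1 = 5.6602%
So the realized real rate is 0.0566.

0.0566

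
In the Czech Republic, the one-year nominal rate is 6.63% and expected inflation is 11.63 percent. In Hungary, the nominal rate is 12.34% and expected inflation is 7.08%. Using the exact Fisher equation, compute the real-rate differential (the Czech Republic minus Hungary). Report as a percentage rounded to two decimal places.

-9.39%

The Czech Republic: (1 + 0.0663)/(1 + 0.1163) − 1 = -4.4791%
Hungary: (1 + 0.1234)/(1 + 0.0708) − 1 = 4.9122%
Differential = -4.4791% − 4.9122% = -9.3913% → -9.39%.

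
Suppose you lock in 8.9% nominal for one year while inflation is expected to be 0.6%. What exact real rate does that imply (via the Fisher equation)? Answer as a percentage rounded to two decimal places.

1 + r = 1.08900 / 1.00600 = 1.082505
r = 1.082505 − 1 = 8.2505%, i.e. 8.25%.

8.25%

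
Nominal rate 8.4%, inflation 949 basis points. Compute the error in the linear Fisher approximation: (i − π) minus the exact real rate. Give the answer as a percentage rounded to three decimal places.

-0.094%

Approximate: r ≈ 8.400% − 9.490% = -1.0900%
Exact: (1 + 0.0840)/(1 + 0.0949) − 1 = -0.99552%
Error = -1.0900% − (-0.99552%) = -0.09448% → -0.094%.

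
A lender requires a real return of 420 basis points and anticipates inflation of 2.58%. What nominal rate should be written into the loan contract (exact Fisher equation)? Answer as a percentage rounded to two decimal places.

(1 + i) = (1 + r)(1 + π) = 1.04200 × 1.02580 = 1.0688836
i = 1.0688836 − 1, so the required nominal rate is 6.89%.

6.89%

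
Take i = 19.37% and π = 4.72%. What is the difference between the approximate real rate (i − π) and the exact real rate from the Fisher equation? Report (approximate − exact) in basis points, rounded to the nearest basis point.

66 basis points

Approximate: r ≈ 19.370% − 4.720% = 14.6500%
Exact: (1 + 0.1937)/(1 + 0.0472) − 1 = 13.9897%
Error = 14.6500% − 13.9897% = 0.6603% → 66 basis points.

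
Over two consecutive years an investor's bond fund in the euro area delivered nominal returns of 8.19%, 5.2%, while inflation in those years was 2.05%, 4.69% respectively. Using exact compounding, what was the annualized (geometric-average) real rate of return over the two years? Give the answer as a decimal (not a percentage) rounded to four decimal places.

0.0321

Nominal growth factor = 1.0819 × 1.0520 = 1.13815880
Price-level growth factor = 1.0205 × 1.0469 = 1.06836145
Real growth factor = 1.13815880 / 1.06836145 = 1.06533121
Annualized real rate = 1.06533121^(1/2) − 1 = 3.2149% → 0.0321.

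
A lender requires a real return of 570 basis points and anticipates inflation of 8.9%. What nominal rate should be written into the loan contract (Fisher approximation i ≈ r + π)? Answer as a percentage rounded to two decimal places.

14.60%

i ≈ r + π = 5.7% + 8.9% = 14.60%.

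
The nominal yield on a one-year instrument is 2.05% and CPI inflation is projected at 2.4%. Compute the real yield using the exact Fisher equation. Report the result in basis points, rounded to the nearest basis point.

By the Fisher equation, 1 + r = (1 + i)/(1 + π).
1 + r = 1.02050 / 1.02400 = 0.996582
r = 0.996582 − 1 = -0.3418%, i.e. -34 basis points.

-34 basis points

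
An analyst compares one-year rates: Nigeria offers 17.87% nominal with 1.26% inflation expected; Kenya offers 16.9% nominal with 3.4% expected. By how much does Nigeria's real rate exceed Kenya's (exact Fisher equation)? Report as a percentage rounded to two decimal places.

Nigeria: (1 + 0.1787)/(1 + 0.0126) − 1 = 16.4033%
Kenya: (1 + 0.1690)/(1 + 0.0340) − 1 = 13.0561%
Differential = 16.4033% − 13.0561% = 3.3472% → 3.35%.

3.35%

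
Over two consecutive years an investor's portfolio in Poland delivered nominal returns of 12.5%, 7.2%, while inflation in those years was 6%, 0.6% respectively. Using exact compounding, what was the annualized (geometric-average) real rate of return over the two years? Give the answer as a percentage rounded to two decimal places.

Compound the nominal returns: 1.1250 × 1.0720 = 1.20600000.
Compound inflation: 1.0600 × 1.0060 = 1.06636000.
Deflate: 1.20600000 / 1.06636000 = 1.13095015.
Annualized real rate = 1.13095015^(1/2) − 1 = 6.3461% → 6.35%.

6.35%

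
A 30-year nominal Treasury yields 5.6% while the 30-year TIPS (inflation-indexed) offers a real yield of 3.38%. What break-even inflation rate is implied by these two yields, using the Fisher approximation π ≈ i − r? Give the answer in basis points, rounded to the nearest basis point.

222 basis points

π ≈ i − r = 5.6% − 3.38% → 222 basis points.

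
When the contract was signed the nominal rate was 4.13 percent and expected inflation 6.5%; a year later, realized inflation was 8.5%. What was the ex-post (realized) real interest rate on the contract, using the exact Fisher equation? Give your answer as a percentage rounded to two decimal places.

-4.03%

Ex-post: (1 + 0.0413)/(1 + 0.0850) − 1 = -4.0276%
So the realized real rate is -4.03%.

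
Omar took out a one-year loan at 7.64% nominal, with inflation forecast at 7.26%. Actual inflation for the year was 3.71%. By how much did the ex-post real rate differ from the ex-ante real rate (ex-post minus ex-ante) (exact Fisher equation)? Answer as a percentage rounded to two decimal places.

3.44%

Ex-ante: (1 + 0.0764)/(1 + 0.0726) − 1 = 0.3543%
Ex-post: (1 + 0.0764)/(1 + 0.0371) − 1 = 3.7894%
Difference (ex-post − ex-ante) = 3.4351% → 3.44%.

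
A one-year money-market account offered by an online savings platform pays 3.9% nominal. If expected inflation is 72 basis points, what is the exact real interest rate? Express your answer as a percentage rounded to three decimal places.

1 + r = 1.03900 / 1.00720 = 1.031573
r = 1.031573 − 1 = 3.1573%, i.e. 3.157%.

3.157%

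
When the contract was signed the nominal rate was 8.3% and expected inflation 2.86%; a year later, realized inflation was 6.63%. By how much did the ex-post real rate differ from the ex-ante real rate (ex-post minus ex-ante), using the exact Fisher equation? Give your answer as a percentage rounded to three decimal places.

Ex-ante: (1 + 0.0830)/(1 + 0.0286) − 1 = 5.2887%
Ex-post: (1 + 0.0830)/(1 + 0.0663) − 1 = 1.5662%
Difference (ex-post − ex-ante) = -3.7226% → -3.723%.

-3.723%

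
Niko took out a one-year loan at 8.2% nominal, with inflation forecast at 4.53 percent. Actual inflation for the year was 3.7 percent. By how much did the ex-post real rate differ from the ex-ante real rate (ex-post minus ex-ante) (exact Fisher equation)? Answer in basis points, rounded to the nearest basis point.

Ex-ante: (1 + 0.0820)/(1 + 0.0453) − 1 = 3.5110%
Ex-post: (1 + 0.0820)/(1 + 0.0370) − 1 = 4.3394%
Difference (ex-post − ex-ante) = 0.8285% → 83 basis points.

83 basis points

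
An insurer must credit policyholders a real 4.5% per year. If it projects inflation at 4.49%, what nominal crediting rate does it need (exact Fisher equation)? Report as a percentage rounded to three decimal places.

9.192%

(1 + i) = (1 + r)(1 + π) = 1.04500 × 1.04490 = 1.0919205
i = 1.0919205 − 1, so the required nominal rate is 9.192%.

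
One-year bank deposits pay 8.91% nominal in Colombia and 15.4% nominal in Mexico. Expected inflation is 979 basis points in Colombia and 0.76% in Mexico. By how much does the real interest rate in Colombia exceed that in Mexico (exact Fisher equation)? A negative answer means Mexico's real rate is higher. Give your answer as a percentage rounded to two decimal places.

Colombia: (1 + 0.0891)/(1 + 0.0979) − 1 = -0.8015%
Mexico: (1 + 0.1540)/(1 + 0.0076) − 1 = 14.5296%
Differential = -0.8015% − 14.5296% = -15.3311% → -15.33%.

-15.33%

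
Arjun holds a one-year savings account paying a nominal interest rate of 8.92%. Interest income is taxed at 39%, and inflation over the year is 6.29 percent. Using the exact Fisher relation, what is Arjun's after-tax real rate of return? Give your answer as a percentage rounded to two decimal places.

-0.80%

After-tax nominal return = 8.92% × (1 − 0.39) = 5.4412%.
1 + r = 1.054412 / 1.06290 = 0.992014
After-tax real rate = 0.992014 − 1 → -0.80%.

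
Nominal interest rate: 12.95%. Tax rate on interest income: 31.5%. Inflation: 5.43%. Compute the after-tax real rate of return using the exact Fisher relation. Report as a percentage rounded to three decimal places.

After-tax nominal return = 12.95% × (1 − 0.315) = 8.87075%.
1 + r = 1.0887075 / 1.05430 = 1.0326354
After-tax real rate = 1.0326354 − 1 → 3.264%.

3.264%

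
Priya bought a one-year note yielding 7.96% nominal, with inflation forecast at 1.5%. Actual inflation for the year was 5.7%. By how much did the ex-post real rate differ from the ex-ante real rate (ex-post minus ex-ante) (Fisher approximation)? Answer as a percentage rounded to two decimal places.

-4.20%

Ex-ante: 7.96% − 1.5% = 6.460%
Ex-post: 7.96% − 5.7% = 2.260%
Difference (ex-post − ex-ante) = -4.2000% → -4.20%.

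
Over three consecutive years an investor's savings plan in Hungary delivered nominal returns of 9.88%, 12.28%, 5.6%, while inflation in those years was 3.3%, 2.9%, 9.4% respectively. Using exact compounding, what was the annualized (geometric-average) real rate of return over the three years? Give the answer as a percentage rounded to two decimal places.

Nominal growth factor = 1.0988 × 1.1228 × 1.0560 = 1.30282167
Price-level growth factor = 1.0330 × 1.0290 × 1.0940 = 1.16287496
Real growth factor = 1.30282167 / 1.16287496 = 1.12034545
Annualized real rate = 1.12034545^(1/3) − 1 = 3.8606% → 3.86%.

3.86%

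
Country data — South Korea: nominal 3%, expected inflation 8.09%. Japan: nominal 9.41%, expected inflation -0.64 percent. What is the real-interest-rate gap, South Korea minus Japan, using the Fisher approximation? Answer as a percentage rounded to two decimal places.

-15.14%

South Korea: 3% − 8.09% = -5.090%
Japan: 9.41% − (-0.64%) = 10.050%
Differential = -15.140% → -15.14%.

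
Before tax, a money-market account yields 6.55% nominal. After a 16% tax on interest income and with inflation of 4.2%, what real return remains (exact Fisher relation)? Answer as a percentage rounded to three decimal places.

After-tax nominal return = 6.55% × (1 − 0.16) = 5.5020%.
1 + r = 1.05502 / 1.04200 = 1.0124952
After-tax real rate = 1.0124952 − 1 → 1.250%.

1.250%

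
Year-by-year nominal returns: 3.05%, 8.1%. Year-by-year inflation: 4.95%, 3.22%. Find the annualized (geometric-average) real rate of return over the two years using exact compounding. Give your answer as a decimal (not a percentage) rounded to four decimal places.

Compound the nominal returns: 1.0305 × 1.0810 = 1.11397050.
Compound inflation: 1.0495 × 1.0322 = 1.08329390.
Deflate: 1.11397050 / 1.08329390 = 1.02831789.
Annualized real rate = 1.02831789^(1/2) − 1 = 1.4060% → 0.0141.

0.0141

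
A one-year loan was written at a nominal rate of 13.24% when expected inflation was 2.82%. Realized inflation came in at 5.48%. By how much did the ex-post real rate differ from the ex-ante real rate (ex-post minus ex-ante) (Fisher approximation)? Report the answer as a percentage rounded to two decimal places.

-2.66%

Ex-ante: 13.24% − 2.82% = 10.420%
Ex-post: 13.24% − 5.48% = 7.760%
Difference (ex-post − ex-ante) = -2.6600% → -2.66%.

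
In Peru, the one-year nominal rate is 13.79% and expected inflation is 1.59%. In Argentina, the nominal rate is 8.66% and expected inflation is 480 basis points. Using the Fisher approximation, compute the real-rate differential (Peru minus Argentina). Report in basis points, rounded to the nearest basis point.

834 basis points

Peru: 13.79% − 1.59% = 12.200%
Argentina: 8.66% − 4.8% = 3.860%
Differential = 8.340% → 834 basis points.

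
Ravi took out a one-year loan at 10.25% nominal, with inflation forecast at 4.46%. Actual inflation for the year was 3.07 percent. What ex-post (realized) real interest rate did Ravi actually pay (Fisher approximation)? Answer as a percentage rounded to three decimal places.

7.180%

Ex-post: 10.25% − 3.07% = 7.180%
So the realized real rate is 7.180%.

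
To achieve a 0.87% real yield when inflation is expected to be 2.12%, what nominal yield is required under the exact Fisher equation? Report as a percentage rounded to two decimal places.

(1 + i) = (1 + r)(1 + π) = 1.00870 × 1.02120 = 1.03008444
i = 1.03008444 − 1, so the required nominal rate is 3.01%.

3.01%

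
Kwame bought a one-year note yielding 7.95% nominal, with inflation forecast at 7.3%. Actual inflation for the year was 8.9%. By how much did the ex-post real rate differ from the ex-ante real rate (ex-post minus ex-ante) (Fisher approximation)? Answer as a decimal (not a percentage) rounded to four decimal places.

Ex-ante: 7.95% − 7.3% = 0.650%
Ex-post: 7.95% − 8.9% = -0.950%
Difference (ex-post − ex-ante) = -1.6000% → -0.0160.

-0.0160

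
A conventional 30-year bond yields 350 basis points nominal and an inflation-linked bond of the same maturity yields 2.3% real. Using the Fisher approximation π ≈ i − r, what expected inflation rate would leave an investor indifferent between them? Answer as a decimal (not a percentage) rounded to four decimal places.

π ≈ i − r = 3.5% − 2.3% → 0.0120.

0.0120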